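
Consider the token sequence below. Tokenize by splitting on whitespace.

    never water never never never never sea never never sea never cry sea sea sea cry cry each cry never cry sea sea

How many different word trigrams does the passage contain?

16

23 tokens → 21 trigram windows in total.
Repeated trigrams (each contributes count−1 duplicates):
  cry sea sea: 2
  never cry sea: 2
  never never never: 2
  never never sea: 2
  never sea never: 2
5 duplicate windows → 21 − 5 = 16 distinct.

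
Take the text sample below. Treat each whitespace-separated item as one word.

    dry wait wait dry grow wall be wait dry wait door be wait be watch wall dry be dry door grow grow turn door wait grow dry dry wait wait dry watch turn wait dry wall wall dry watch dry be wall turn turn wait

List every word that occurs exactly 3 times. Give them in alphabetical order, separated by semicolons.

door; watch

Unigram counts meeting the condition (exactly 3 times):
  door: 3
  watch: 3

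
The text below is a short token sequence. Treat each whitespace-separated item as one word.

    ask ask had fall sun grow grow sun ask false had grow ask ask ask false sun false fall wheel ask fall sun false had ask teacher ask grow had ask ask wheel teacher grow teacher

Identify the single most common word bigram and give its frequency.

Bigram frequencies (highest first):
  ask ask: 4
  fall sun: 2
  ask false: 2
  false had: 2
  sun false: 2
  had ask: 2
  … (21 more, each ≤ 1)

"ask ask", 4 times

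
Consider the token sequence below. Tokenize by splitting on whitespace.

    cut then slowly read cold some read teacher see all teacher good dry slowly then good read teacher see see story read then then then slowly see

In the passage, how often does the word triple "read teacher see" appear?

Scanning the 25 overlapping trigram windows for "read teacher see":
  position 7–9: read teacher see
  position 17–19: read teacher see

2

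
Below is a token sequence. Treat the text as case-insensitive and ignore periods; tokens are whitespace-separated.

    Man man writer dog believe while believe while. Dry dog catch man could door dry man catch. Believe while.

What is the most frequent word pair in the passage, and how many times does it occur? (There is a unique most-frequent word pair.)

"believe while", 3 times

Bigram frequencies (highest first):
  believe while: 3
  man man: 1
  man writer: 1
  writer dog: 1
  dog believe: 1
  while believe: 1
  … (10 more, each ≤ 1)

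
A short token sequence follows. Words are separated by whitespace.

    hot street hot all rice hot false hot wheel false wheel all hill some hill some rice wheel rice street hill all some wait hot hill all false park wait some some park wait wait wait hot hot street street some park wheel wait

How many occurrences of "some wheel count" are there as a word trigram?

0

Scanning the 42 overlapping trigram windows for "some wheel count":
  (none found)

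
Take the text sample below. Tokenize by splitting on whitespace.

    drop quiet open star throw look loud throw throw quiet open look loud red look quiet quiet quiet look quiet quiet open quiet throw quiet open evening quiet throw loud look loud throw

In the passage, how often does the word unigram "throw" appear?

Scanning the 33 tokens for "throw":
  position 5: throw
  position 8: throw
  position 9: throw
  position 24: throw
  position 29: throw
  position 33: throw

6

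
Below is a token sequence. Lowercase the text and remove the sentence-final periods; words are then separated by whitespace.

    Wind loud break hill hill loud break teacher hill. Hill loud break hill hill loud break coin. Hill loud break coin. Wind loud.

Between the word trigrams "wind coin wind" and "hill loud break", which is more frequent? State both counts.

"wind coin wind": 0 occurrences
"hill loud break": 4 occurrences

"hill loud break" (4 vs 0)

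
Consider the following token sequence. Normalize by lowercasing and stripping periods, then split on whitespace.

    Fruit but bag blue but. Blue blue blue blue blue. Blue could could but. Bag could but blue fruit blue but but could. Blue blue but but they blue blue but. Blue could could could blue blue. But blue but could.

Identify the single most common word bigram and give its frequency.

"blue blue", 8 times

Bigram frequencies (highest first):
  blue blue: 8
  blue but: 6
  but blue: 4
  could could: 3
  but bag: 2
  blue could: 2
  … (11 more, each ≤ 2)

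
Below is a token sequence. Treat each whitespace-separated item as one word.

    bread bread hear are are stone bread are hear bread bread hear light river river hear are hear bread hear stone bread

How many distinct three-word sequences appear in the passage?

18

22 tokens → 20 trigram windows in total.
Repeated trigrams (each contributes count−1 duplicates):
  are hear bread: 2
  bread bread hear: 2
2 duplicate windows → 20 − 2 = 18 distinct.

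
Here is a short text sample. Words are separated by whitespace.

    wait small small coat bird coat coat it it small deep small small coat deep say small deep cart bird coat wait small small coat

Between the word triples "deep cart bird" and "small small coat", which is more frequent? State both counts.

"deep cart bird": 1 occurrence
"small small coat": 3 occurrences

"small small coat" (3 vs 1)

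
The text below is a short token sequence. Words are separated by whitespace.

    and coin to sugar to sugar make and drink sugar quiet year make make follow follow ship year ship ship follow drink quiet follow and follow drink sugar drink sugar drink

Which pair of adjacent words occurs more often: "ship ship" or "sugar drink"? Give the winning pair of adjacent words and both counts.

"sugar drink" (2 vs 1)

"ship ship": 1 occurrence
"sugar drink": 2 occurrences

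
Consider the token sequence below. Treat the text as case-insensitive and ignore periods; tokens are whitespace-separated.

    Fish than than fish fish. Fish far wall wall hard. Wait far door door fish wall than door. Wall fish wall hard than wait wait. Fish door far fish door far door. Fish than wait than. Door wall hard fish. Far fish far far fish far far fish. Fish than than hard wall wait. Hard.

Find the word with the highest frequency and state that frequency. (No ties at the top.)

"fish", 14 times

Unigram frequencies (highest first):
  fish: 14
  far: 9
  than: 8
  wall: 7
  door: 7
  hard: 5
  … (1 more, each ≤ 5)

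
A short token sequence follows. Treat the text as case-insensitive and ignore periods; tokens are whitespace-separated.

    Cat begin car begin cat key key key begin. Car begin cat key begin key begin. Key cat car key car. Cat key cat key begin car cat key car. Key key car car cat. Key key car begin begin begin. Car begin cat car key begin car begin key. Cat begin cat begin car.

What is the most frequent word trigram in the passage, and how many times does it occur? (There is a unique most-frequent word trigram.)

Trigram frequencies (highest first):
  begin car begin: 4
  car begin cat: 3
  key begin car: 3
  car cat key: 3
  cat begin car: 2
  begin cat key: 2
  … (30 more, each ≤ 2)

"begin car begin", 4 times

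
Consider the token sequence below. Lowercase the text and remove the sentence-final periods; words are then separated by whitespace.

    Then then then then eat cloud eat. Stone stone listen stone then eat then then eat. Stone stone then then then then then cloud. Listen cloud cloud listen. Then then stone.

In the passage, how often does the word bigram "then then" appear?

Scanning the 30 overlapping bigram windows for "then then":
  position 1–2: then then
  position 2–3: then then
  position 3–4: then then
  position 14–15: then then
  position 19–20: then then
  position 20–21: then then
  position 21–22: then then
  position 22–23: then then
  position 29–30: then then

9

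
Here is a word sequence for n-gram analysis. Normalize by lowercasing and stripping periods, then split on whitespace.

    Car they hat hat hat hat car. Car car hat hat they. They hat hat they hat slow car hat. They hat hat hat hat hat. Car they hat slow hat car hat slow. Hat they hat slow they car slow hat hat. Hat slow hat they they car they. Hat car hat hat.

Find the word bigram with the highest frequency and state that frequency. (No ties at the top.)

"hat hat", 12 times

Bigram frequencies (highest first):
  hat hat: 12
  they hat: 7
  hat they: 5
  hat slow: 5
  hat car: 4
  car hat: 4
  … (8 more, each ≤ 4)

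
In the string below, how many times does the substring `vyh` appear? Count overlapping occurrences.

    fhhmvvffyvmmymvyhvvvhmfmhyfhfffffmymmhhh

Sliding a length-3 window over the 40 characters (38 positions):
  position 15–17: vyh

1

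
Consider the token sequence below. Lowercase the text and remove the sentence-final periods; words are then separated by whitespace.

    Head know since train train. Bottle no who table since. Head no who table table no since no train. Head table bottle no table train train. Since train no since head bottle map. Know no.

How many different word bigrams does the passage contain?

35 tokens → 34 bigram windows in total.
Repeated bigrams (each contributes count−1 duplicates):
  bottle no: 2
  no since: 2
  no who: 2
  since head: 2
  since train: 2
  train train: 2
  who table: 2
7 duplicate windows → 34 − 7 = 27 distinct.

27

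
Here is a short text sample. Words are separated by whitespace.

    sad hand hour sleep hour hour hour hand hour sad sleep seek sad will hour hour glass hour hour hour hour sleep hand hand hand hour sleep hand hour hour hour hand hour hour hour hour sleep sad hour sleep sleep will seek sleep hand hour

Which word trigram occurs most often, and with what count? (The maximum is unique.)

Trigram frequencies (highest first):
  hour hour hour: 6
  hand hour sleep: 2
  hour hour hand: 2
  hour hand hour: 2
  hour hour sleep: 2
  hour sleep hand: 2
  … (26 more, each ≤ 2)

"hour hour hour", 6 times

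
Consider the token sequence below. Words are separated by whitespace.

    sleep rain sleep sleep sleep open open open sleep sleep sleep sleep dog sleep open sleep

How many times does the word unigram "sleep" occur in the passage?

Scanning the 16 tokens for "sleep":
  position 1: sleep
  position 3: sleep
  position 4: sleep
  position 5: sleep
  position 9: sleep
  position 10: sleep
  position 11: sleep
  position 12: sleep
  position 14: sleep
  position 16: sleep

10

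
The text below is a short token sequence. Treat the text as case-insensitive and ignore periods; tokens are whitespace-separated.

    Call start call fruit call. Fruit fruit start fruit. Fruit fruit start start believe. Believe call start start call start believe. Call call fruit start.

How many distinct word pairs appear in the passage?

12

25 tokens → 24 bigram windows in total.
Repeated bigrams (each contributes count−1 duplicates):
  call fruit: 3
  call start: 3
  fruit fruit: 3
  fruit start: 3
  believe call: 2
  start believe: 2
  start call: 2
  start start: 2
12 duplicate windows → 24 − 12 = 12 distinct.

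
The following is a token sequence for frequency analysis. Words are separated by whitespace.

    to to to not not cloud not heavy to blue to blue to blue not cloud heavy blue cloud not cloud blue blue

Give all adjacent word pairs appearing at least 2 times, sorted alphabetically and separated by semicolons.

blue to; cloud not; not cloud; to blue; to to

Bigram counts meeting the condition (at least 2 times):
  blue to: 2
  cloud not: 2
  not cloud: 3
  to blue: 3
  to to: 2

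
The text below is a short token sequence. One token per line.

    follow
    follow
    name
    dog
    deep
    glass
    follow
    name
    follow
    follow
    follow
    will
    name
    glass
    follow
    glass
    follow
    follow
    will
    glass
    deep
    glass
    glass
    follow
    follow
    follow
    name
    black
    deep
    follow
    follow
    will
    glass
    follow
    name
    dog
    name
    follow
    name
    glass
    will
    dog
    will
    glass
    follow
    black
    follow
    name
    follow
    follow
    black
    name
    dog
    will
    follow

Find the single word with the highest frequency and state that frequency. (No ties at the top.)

Unigram frequencies (highest first):
  follow: 21
  name: 9
  glass: 9
  will: 6
  dog: 4
  deep: 3
  … (1 more, each ≤ 3)

"follow", 21 times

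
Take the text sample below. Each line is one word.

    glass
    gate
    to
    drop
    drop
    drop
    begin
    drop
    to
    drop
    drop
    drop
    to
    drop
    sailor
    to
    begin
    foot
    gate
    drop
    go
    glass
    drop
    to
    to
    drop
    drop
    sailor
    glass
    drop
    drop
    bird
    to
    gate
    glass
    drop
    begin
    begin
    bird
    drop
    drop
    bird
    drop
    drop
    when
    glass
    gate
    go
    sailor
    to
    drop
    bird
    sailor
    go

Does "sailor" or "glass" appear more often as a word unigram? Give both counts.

"sailor": 4 occurrences
"glass": 5 occurrences

"glass" (5 vs 4)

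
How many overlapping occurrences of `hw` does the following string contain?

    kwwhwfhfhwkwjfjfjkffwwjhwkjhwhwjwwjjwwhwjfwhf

6

Sliding a length-2 window over the 45 characters (44 positions):
  position 4–5: hw
  position 9–10: hw
  position 24–25: hw
  position 28–29: hw
  position 30–31: hw
  position 39–40: hw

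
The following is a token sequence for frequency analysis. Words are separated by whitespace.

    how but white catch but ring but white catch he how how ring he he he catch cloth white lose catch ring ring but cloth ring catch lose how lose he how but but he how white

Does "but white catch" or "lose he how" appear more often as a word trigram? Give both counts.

"but white catch" (2 vs 1)

"but white catch": 2 occurrences
"lose he how": 1 occurrence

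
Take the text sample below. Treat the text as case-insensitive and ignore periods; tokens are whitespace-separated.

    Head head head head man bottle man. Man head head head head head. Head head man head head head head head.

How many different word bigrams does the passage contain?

21 tokens → 20 bigram windows in total.
Repeated bigrams (each contributes count−1 duplicates):
  head head: 13
  head man: 2
  man head: 2
14 duplicate windows → 20 − 14 = 6 distinct.

6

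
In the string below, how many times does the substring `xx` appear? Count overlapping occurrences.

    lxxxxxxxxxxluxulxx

Sliding a length-2 window over the 18 characters (17 positions):
  position 2–3: xx
  position 3–4: xx
  position 4–5: xx
  position 5–6: xx
  position 6–7: xx
  position 7–8: xx
  position 8–9: xx
  position 9–10: xx
  position 10–11: xx
  position 17–18: xx

10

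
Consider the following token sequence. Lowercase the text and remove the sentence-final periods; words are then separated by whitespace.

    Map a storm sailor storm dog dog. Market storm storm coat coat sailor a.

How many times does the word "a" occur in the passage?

Scanning the 14 tokens for "a":
  position 2: a
  position 14: a

2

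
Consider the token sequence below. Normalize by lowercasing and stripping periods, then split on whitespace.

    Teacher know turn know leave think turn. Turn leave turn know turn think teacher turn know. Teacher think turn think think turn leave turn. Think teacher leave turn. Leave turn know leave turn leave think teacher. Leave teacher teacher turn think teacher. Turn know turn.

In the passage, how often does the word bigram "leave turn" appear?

5

Scanning the 44 overlapping bigram windows for "leave turn":
  position 9–10: leave turn
  position 23–24: leave turn
  position 27–28: leave turn
  position 29–30: leave turn
  position 32–33: leave turn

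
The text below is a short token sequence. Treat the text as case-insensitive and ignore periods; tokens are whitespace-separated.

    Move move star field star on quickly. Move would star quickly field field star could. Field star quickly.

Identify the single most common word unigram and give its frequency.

"star", 5 times

Unigram frequencies (highest first):
  star: 5
  field: 4
  move: 3
  quickly: 3
  on: 1
  would: 1
  … (1 more, each ≤ 1)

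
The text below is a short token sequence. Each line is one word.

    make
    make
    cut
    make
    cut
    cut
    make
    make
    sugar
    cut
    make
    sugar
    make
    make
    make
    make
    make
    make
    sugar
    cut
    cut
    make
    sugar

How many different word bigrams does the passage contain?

7

23 tokens → 22 bigram windows in total.
Repeated bigrams (each contributes count−1 duplicates):
  make make: 7
  cut make: 4
  make sugar: 4
  cut cut: 2
  make cut: 2
  sugar cut: 2
15 duplicate windows → 22 − 15 = 7 distinct.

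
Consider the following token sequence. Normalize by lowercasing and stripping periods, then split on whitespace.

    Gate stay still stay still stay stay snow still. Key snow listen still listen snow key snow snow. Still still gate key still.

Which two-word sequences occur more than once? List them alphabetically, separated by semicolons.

key snow; snow still; stay still; still stay

Bigram counts meeting the condition (more than once):
  key snow: 2
  snow still: 2
  stay still: 2
  still stay: 2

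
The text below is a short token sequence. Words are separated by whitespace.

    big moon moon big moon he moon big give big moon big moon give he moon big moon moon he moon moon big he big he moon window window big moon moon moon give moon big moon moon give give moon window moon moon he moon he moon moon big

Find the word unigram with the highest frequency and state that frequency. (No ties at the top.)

"moon", 24 times

Unigram frequencies (highest first):
  moon: 24
  big: 11
  he: 7
  give: 5
  window: 3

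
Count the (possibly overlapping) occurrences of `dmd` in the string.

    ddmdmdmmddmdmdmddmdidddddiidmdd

Sliding a length-3 window over the 31 characters (29 positions):
  position 2–4: dmd
  position 4–6: dmd
  position 10–12: dmd
  position 12–14: dmd
  position 14–16: dmd
  position 17–19: dmd
  position 28–30: dmd

7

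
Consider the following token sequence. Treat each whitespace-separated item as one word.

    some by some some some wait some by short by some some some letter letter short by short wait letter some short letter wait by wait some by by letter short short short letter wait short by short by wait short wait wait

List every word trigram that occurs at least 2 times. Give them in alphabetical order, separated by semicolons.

by short by; by some some; short by short; short letter wait; some some some; wait some by

Trigram counts meeting the condition (at least 2 times):
  by short by: 2
  by some some: 2
  short by short: 2
  short letter wait: 2
  some some some: 2
  wait some by: 2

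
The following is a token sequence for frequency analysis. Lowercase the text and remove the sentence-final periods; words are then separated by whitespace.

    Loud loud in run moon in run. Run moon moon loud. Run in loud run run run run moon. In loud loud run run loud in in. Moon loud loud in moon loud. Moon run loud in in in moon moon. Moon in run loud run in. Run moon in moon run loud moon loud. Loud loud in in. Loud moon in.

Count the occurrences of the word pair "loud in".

Scanning the 61 overlapping bigram windows for "loud in":
  position 2–3: loud in
  position 25–26: loud in
  position 30–31: loud in
  position 36–37: loud in
  position 57–58: loud in

5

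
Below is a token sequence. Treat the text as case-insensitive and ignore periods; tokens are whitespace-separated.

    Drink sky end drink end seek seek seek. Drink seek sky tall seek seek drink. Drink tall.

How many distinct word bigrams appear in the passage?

17 tokens → 16 bigram windows in total.
Repeated bigrams (each contributes count−1 duplicates):
  seek seek: 3
  seek drink: 2
3 duplicate windows → 16 − 3 = 13 distinct.

13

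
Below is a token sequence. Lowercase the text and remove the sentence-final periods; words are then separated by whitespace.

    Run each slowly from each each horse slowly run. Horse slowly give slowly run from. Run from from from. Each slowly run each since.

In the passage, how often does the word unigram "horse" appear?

2

Scanning the 24 tokens for "horse":
  position 7: horse
  position 10: horse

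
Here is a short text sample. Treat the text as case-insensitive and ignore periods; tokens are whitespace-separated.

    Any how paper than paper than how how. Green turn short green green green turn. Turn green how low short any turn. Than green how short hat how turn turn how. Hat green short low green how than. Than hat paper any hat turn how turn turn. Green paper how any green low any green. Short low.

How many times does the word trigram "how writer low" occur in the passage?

Scanning the 55 overlapping trigram windows for "how writer low":
  (none found)

0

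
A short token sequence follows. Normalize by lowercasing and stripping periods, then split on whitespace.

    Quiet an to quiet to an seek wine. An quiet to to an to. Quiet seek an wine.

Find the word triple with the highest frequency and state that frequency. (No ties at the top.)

"an to quiet", 2 times

Trigram frequencies (highest first):
  an to quiet: 2
  quiet an to: 1
  to quiet to: 1
  quiet to an: 1
  to an seek: 1
  an seek wine: 1
  … (9 more, each ≤ 1)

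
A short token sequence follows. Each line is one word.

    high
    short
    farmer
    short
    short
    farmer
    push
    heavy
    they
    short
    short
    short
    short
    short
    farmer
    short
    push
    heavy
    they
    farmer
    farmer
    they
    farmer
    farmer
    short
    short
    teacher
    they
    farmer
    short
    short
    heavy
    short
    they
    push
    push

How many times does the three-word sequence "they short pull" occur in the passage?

0

Scanning the 34 overlapping trigram windows for "they short pull":
  (none found)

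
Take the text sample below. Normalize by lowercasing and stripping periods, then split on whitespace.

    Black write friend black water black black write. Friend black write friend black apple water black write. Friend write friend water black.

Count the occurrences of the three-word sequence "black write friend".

Scanning the 20 overlapping trigram windows for "black write friend":
  position 1–3: black write friend
  position 7–9: black write friend
  position 10–12: black write friend
  position 16–18: black write friend

4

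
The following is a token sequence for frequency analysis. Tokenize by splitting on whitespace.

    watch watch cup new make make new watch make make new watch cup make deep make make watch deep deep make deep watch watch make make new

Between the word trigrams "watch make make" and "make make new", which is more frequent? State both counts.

"make make new" (3 vs 2)

"watch make make": 2 occurrences
"make make new": 3 occurrences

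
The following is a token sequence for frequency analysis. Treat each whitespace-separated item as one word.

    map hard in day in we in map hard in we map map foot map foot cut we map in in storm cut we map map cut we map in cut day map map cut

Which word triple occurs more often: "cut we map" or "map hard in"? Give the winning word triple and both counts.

"cut we map": 3 occurrences
"map hard in": 2 occurrences

"cut we map" (3 vs 2)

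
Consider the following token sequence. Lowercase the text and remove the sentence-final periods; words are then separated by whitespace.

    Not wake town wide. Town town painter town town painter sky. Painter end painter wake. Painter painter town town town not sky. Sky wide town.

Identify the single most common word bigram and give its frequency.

Bigram frequencies (highest first):
  town town: 4
  wide town: 2
  town painter: 2
  painter town: 2
  not wake: 1
  wake town: 1
  … (12 more, each ≤ 1)

"town town", 4 times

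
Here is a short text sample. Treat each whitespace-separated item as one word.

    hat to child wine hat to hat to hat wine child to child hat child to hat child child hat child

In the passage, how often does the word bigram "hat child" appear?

Scanning the 20 overlapping bigram windows for "hat child":
  position 14–15: hat child
  position 17–18: hat child
  position 20–21: hat child

3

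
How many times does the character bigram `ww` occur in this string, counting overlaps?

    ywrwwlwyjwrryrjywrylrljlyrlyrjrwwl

Sliding a length-2 window over the 34 characters (33 positions):
  position 4–5: ww
  position 32–33: ww

2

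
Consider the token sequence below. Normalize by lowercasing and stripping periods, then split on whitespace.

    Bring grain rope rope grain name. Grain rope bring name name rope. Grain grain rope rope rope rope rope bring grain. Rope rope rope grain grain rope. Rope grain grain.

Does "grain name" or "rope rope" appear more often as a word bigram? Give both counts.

"grain name": 1 occurrence
"rope rope": 8 occurrences

"rope rope" (8 vs 1)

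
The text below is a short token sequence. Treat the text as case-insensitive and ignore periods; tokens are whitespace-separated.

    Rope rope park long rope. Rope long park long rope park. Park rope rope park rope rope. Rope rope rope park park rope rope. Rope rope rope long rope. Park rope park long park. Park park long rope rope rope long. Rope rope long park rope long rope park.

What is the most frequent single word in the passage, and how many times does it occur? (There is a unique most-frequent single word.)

"rope", 26 times

Unigram frequencies (highest first):
  rope: 26
  park: 14
  long: 9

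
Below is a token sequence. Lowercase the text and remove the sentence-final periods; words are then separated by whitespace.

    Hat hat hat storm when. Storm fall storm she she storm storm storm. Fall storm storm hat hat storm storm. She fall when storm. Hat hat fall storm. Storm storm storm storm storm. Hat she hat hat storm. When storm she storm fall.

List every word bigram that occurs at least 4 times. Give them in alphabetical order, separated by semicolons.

Bigram counts meeting the condition (at least 4 times):
  hat hat: 5
  storm storm: 9

hat hat; storm storm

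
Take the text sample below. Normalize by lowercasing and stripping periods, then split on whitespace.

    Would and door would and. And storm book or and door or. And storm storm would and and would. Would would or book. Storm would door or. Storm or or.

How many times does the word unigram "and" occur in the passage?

Scanning the 30 tokens for "and":
  position 2: and
  position 5: and
  position 6: and
  position 10: and
  position 13: and
  position 17: and
  position 18: and

7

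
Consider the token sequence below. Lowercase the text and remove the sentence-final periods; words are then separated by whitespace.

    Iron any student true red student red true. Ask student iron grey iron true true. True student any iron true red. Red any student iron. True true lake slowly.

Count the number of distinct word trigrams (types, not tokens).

29 tokens → 27 trigram windows in total.
Repeated trigrams (each contributes count−1 duplicates):
  iron true true: 2
1 duplicate windows → 27 − 1 = 26 distinct.

26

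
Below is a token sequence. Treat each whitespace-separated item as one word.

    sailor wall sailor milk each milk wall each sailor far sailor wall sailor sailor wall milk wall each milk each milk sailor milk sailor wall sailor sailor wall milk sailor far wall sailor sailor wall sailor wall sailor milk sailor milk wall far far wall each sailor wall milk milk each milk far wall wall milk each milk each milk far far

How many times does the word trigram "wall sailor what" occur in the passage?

0

Scanning the 60 overlapping trigram windows for "wall sailor what":
  (none found)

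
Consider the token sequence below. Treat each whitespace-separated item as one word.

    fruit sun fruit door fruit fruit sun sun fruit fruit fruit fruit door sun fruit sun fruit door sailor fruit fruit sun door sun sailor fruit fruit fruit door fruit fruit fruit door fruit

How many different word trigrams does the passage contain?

20

34 tokens → 32 trigram windows in total.
Repeated trigrams (each contributes count−1 duplicates):
  fruit fruit fruit: 4
  fruit door fruit: 3
  fruit fruit door: 3
  door fruit fruit: 2
  fruit fruit sun: 2
  fruit sun fruit: 2
  sailor fruit fruit: 2
  sun fruit door: 2
12 duplicate windows → 32 − 12 = 20 distinct.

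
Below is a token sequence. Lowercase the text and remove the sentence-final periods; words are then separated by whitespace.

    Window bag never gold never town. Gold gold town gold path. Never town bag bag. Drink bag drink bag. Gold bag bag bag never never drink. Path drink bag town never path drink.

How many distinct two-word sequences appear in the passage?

33 tokens → 32 bigram windows in total.
Repeated bigrams (each contributes count−1 duplicates):
  bag bag: 3
  drink bag: 3
  bag drink: 2
  bag never: 2
  never town: 2
  path drink: 2
  town gold: 2
9 duplicate windows → 32 − 9 = 23 distinct.

23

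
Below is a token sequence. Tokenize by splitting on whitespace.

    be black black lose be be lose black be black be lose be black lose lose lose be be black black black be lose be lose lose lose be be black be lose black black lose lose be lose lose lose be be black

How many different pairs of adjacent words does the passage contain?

9

44 tokens → 43 bigram windows in total.
Repeated bigrams (each contributes count−1 duplicates):
  lose be: 7
  lose lose: 7
  be black: 6
  be lose: 6
  be be: 4
  black be: 4
  black black: 4
  black lose: 3
  … (1 more repeated)
34 duplicate windows → 43 − 34 = 9 distinct.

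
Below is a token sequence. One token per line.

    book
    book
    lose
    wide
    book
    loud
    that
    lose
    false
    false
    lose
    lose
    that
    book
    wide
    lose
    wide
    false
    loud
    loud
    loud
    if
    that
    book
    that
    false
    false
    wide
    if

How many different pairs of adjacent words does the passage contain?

24

29 tokens → 28 bigram windows in total.
Repeated bigrams (each contributes count−1 duplicates):
  false false: 2
  lose wide: 2
  loud loud: 2
  that book: 2
4 duplicate windows → 28 − 4 = 24 distinct.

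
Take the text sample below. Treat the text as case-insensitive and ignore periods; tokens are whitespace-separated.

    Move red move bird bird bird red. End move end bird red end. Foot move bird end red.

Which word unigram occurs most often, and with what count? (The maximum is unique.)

Unigram frequencies (highest first):
  bird: 5
  move: 4
  red: 4
  end: 4
  foot: 1

"bird", 5 times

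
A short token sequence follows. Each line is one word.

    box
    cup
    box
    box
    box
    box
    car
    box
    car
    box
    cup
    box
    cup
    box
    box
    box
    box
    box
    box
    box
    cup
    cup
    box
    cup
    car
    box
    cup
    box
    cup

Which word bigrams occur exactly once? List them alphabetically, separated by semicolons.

cup car; cup cup

Bigram counts meeting the condition (exactly once):
  cup car: 1
  cup cup: 1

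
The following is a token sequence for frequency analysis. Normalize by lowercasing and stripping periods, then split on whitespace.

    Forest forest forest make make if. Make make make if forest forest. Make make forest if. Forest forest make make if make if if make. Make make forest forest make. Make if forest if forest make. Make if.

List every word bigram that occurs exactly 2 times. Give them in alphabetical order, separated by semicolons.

forest if; make forest

Bigram counts meeting the condition (exactly 2 times):
  forest if: 2
  make forest: 2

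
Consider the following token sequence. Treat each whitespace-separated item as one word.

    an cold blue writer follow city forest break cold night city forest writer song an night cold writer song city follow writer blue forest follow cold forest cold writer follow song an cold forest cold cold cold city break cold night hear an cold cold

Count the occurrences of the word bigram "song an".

2

Scanning the 44 overlapping bigram windows for "song an":
  position 14–15: song an
  position 31–32: song an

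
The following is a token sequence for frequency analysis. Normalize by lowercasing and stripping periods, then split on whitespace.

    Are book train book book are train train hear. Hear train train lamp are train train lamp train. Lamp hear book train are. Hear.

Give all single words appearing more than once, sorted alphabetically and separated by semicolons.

are; book; hear; lamp; train

Unigram counts meeting the condition (more than once):
  are: 4
  book: 4
  hear: 4
  lamp: 3
  train: 9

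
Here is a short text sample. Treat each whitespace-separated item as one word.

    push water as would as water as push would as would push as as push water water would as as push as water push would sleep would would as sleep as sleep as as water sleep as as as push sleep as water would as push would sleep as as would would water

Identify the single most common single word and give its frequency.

Unigram frequencies (highest first):
  as: 20
  would: 11
  push: 8
  water: 8
  sleep: 6

"as", 20 times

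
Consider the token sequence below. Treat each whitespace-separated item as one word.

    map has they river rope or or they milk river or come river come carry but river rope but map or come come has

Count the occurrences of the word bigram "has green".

0

Scanning the 23 overlapping bigram windows for "has green":
  (none found)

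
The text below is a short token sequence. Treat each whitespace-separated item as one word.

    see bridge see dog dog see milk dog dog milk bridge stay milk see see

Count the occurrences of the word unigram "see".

5

Scanning the 15 tokens for "see":
  position 1: see
  position 3: see
  position 6: see
  position 14: see
  position 15: see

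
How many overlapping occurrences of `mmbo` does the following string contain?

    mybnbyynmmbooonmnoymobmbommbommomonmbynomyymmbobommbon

4

Sliding a length-4 window over the 54 characters (51 positions):
  position 9–12: mmbo
  position 26–29: mmbo
  position 44–47: mmbo
  position 50–53: mmbo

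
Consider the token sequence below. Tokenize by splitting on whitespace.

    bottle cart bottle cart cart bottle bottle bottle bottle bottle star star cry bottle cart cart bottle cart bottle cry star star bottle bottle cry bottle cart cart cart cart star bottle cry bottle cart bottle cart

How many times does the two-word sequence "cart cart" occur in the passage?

Scanning the 36 overlapping bigram windows for "cart cart":
  position 4–5: cart cart
  position 15–16: cart cart
  position 27–28: cart cart
  position 28–29: cart cart
  position 29–30: cart cart

5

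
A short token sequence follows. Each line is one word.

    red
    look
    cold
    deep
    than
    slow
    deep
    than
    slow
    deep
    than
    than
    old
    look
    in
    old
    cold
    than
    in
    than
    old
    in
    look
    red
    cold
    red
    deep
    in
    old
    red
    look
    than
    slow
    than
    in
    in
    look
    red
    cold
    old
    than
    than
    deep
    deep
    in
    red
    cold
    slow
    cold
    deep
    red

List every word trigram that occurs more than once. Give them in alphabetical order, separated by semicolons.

deep than slow; in look red; look red cold; slow deep than; than slow deep

Trigram counts meeting the condition (more than once):
  deep than slow: 2
  in look red: 2
  look red cold: 2
  slow deep than: 2
  than slow deep: 2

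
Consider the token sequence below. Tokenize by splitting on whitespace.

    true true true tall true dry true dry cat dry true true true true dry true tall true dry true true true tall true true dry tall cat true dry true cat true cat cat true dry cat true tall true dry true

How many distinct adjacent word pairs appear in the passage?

12

43 tokens → 42 bigram windows in total.
Repeated bigrams (each contributes count−1 duplicates):
  true dry: 8
  true true: 8
  dry true: 6
  cat true: 4
  tall true: 4
  true tall: 4
  dry cat: 2
  true cat: 2
30 duplicate windows → 42 − 30 = 12 distinct.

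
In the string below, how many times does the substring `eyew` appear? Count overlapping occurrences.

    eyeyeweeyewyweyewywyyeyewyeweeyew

5

Sliding a length-4 window over the 33 characters (30 positions):
  position 3–6: eyew
  position 8–11: eyew
  position 14–17: eyew
  position 22–25: eyew
  position 30–33: eyew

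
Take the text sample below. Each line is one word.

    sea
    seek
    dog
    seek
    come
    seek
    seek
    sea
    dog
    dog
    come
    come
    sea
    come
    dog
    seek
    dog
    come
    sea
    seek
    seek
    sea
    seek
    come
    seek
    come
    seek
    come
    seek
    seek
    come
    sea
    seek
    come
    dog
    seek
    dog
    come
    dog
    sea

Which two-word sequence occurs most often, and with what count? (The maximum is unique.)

Bigram frequencies (highest first):
  seek come: 6
  sea seek: 4
  come seek: 4
  seek dog: 3
  dog seek: 3
  seek seek: 3
  … (9 more, each ≤ 3)

"seek come", 6 times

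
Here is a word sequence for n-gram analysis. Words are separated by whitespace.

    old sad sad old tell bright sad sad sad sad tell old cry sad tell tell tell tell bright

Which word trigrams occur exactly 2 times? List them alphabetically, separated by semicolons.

Trigram counts meeting the condition (exactly 2 times):
  sad sad sad: 2
  tell tell tell: 2

sad sad sad; tell tell tell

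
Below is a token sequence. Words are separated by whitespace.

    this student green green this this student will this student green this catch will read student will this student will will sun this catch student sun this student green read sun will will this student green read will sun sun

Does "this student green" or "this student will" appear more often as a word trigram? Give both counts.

"this student green" (4 vs 2)

"this student green": 4 occurrences
"this student will": 2 occurrences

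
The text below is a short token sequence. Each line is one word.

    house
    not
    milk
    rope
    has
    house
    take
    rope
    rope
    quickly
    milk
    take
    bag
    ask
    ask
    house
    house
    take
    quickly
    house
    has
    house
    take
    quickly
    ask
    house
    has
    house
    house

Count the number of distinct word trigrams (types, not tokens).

24

29 tokens → 27 trigram windows in total.
Repeated trigrams (each contributes count−1 duplicates):
  has house take: 2
  house has house: 2
  house take quickly: 2
3 duplicate windows → 27 − 3 = 24 distinct.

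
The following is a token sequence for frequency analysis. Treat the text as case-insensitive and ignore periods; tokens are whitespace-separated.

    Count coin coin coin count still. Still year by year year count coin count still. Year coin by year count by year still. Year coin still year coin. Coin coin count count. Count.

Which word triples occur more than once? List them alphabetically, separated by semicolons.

coin coin coin; coin coin count; coin count still; still year coin

Trigram counts meeting the condition (more than once):
  coin coin coin: 2
  coin coin count: 2
  coin count still: 2
  still year coin: 3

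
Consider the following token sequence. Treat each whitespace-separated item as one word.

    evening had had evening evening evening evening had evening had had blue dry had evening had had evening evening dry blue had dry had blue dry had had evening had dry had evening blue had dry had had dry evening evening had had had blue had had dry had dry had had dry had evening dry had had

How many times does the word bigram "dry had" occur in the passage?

9

Scanning the 57 overlapping bigram windows for "dry had":
  position 13–14: dry had
  position 23–24: dry had
  position 26–27: dry had
  position 31–32: dry had
  position 36–37: dry had
  position 48–49: dry had
  position 50–51: dry had
  position 53–54: dry had
  position 56–57: dry had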